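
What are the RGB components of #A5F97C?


Hex: #A5F97C
R = A5₁₆ = 165
G = F9₁₆ = 249
B = 7C₁₆ = 124
= RGB(165, 249, 124)


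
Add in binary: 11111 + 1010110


Align and add column by column (LSB to MSB, carry propagating):
  00011111
+ 01010110
  --------
  col 0: 1 + 0 + 0 (carry in) = 1 → bit 1, carry out 0
  col 1: 1 + 1 + 0 (carry in) = 2 → bit 0, carry out 1
  col 2: 1 + 1 + 1 (carry in) = 3 → bit 1, carry out 1
  col 3: 1 + 0 + 1 (carry in) = 2 → bit 0, carry out 1
  col 4: 1 + 1 + 1 (carry in) = 3 → bit 1, carry out 1
  col 5: 0 + 0 + 1 (carry in) = 1 → bit 1, carry out 0
  col 6: 0 + 1 + 0 (carry in) = 1 → bit 1, carry out 0
  col 7: 0 + 0 + 0 (carry in) = 0 → bit 0, carry out 0
Reading bits MSB→LSB: 01110101
Strip leading zeros: 1110101
= 1110101


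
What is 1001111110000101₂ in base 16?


Group into 4-bit nibbles: 1001111110000101
  1001 = 9
  1111 = F
  1000 = 8
  0101 = 5
= 0x9F85


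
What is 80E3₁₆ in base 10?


Positional values:
Position 0: 3 × 16^0 = 3 × 1 = 3
Position 1: E × 16^1 = 14 × 16 = 224
Position 2: 0 × 16^2 = 0 × 256 = 0
Position 3: 8 × 16^3 = 8 × 4096 = 32768
Sum = 3 + 224 + 0 + 32768
= 32995


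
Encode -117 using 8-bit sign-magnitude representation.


Sign bit: 1 (negative)
Magnitude: 117 = 1110101
= 11110101


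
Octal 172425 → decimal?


Positional values:
Position 0: 5 × 8^0 = 5
Position 1: 2 × 8^1 = 16
Position 2: 4 × 8^2 = 256
Position 3: 2 × 8^3 = 1024
Position 4: 7 × 8^4 = 28672
Position 5: 1 × 8^5 = 32768
Sum = 5 + 16 + 256 + 1024 + 28672 + 32768
= 62741


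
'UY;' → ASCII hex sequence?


String: 'UY;'  (3 characters)
Per-character ASCII lookup:
  'U': uppercase starts at 65: 'U' = 65 + 20 = 85 → 0x55
  'Y': uppercase starts at 65: 'Y' = 65 + 24 = 89 → 0x59
  ';': special character: ';' = 59 → 0x3B
= 0x55 0x59 0x3B


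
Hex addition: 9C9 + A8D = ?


Align and add column by column (LSB to MSB, each column mod 16 with carry):
  09C9
+ 0A8D
  ----
  col 0: 9(9) + D(13) + 0 (carry in) = 22 → 6(6), carry out 1
  col 1: C(12) + 8(8) + 1 (carry in) = 21 → 5(5), carry out 1
  col 2: 9(9) + A(10) + 1 (carry in) = 20 → 4(4), carry out 1
  col 3: 0(0) + 0(0) + 1 (carry in) = 1 → 1(1), carry out 0
Reading digits MSB→LSB: 1456
Strip leading zeros: 1456
= 0x1456


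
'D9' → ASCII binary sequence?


String: 'D9'  (2 characters)
Per-character ASCII lookup:
  'D': uppercase starts at 65: 'D' = 65 + 3 = 68 → 1000100
  '9': digits start at 48: '9' = 48 + 9 = 57 → 111001
= 1000100 111001


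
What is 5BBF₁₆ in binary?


Each hex digit → 4 binary bits:
  5 = 0101
  B = 1011
  B = 1011
  F = 1111
Concatenate: 0101 1011 1011 1111
= 0101101110111111


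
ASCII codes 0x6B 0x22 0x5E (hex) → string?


Codes (hex): 0x6B 0x22 0x5E
Per-code ASCII lookup:
  0x6B = 107  (range 97-122: lowercase, 107 - 97 = 10) → 'k'
  0x22 = 34  (special character) → '"'
  0x5E = 94  (special character) → '^'
= 'k"^'


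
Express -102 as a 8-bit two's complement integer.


Original: 01100110
Step 1 - Invert all bits: 10011001
Step 2 - Add 1: 10011001 + 1
= 10011010 (represents -102)


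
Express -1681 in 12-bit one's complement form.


Original: 011010010001
Invert all bits:
  bit 0: 0 → 1
  bit 1: 1 → 0
  bit 2: 1 → 0
  bit 3: 0 → 1
  bit 4: 1 → 0
  bit 5: 0 → 1
  bit 6: 0 → 1
  bit 7: 1 → 0
  bit 8: 0 → 1
  bit 9: 0 → 1
  bit 10: 0 → 1
  bit 11: 1 → 0
= 100101101110


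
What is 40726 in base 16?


Divide by 16 repeatedly:
40726 ÷ 16 = 2545 remainder 6 (6)
2545 ÷ 16 = 159 remainder 1 (1)
159 ÷ 16 = 9 remainder 15 (F)
9 ÷ 16 = 0 remainder 9 (9)
Reading remainders bottom-up:
= 0x9F16


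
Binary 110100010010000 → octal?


Group into 3-bit groups: 110100010010000
  110 = 6
  100 = 4
  010 = 2
  010 = 2
  000 = 0
= 0o64220


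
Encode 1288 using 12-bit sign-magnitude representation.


Sign bit: 0 (positive)
Magnitude: 1288 = 10100001000
= 010100001000


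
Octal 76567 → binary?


Each octal digit → 3 binary bits:
  7 = 111
  6 = 110
  5 = 101
  6 = 110
  7 = 111
Concatenate: 111 110 101 110 111
= 111110101110111


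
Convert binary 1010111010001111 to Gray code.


Binary: 1010111010001111
Gray code: G = B XOR (B >> 1)
B >> 1 = 0101011101000111
1010111010001111 XOR 0101011101000111:
  1 XOR 0 = 1
  0 XOR 1 = 1
  1 XOR 0 = 1
  0 XOR 1 = 1
  1 XOR 0 = 1
  1 XOR 1 = 0
  1 XOR 1 = 0
  0 XOR 1 = 1
  1 XOR 0 = 1
  0 XOR 1 = 1
  0 XOR 0 = 0
  0 XOR 0 = 0
  1 XOR 0 = 1
  1 XOR 1 = 0
  1 XOR 1 = 0
  1 XOR 1 = 0
= 1111100111001000


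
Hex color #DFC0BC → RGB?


Hex: #DFC0BC
R = DF₁₆ = 223
G = C0₁₆ = 192
B = BC₁₆ = 188
= RGB(223, 192, 188)


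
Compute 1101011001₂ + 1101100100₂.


Align and add column by column (LSB to MSB, carry propagating):
  01101011001
+ 01101100100
  -----------
  col 0: 1 + 0 + 0 (carry in) = 1 → bit 1, carry out 0
  col 1: 0 + 0 + 0 (carry in) = 0 → bit 0, carry out 0
  col 2: 0 + 1 + 0 (carry in) = 1 → bit 1, carry out 0
  col 3: 1 + 0 + 0 (carry in) = 1 → bit 1, carry out 0
  col 4: 1 + 0 + 0 (carry in) = 1 → bit 1, carry out 0
  col 5: 0 + 1 + 0 (carry in) = 1 → bit 1, carry out 0
  col 6: 1 + 1 + 0 (carry in) = 2 → bit 0, carry out 1
  col 7: 0 + 0 + 1 (carry in) = 1 → bit 1, carry out 0
  col 8: 1 + 1 + 0 (carry in) = 2 → bit 0, carry out 1
  col 9: 1 + 1 + 1 (carry in) = 3 → bit 1, carry out 1
  col 10: 0 + 0 + 1 (carry in) = 1 → bit 1, carry out 0
Reading bits MSB→LSB: 11010111101
Strip leading zeros: 11010111101
= 11010111101


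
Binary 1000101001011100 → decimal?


Positional values:
Bit 2: 1 × 2^2 = 4
Bit 3: 1 × 2^3 = 8
Bit 4: 1 × 2^4 = 16
Bit 6: 1 × 2^6 = 64
Bit 9: 1 × 2^9 = 512
Bit 11: 1 × 2^11 = 2048
Bit 15: 1 × 2^15 = 32768
Sum = 4 + 8 + 16 + 64 + 512 + 2048 + 32768
= 35420


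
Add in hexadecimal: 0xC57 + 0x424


Align and add column by column (LSB to MSB, each column mod 16 with carry):
  0C57
+ 0424
  ----
  col 0: 7(7) + 4(4) + 0 (carry in) = 11 → B(11), carry out 0
  col 1: 5(5) + 2(2) + 0 (carry in) = 7 → 7(7), carry out 0
  col 2: C(12) + 4(4) + 0 (carry in) = 16 → 0(0), carry out 1
  col 3: 0(0) + 0(0) + 1 (carry in) = 1 → 1(1), carry out 0
Reading digits MSB→LSB: 107B
Strip leading zeros: 107B
= 0x107B


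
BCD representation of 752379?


Each digit → 4-bit binary:
  7 → 0111
  5 → 0101
  2 → 0010
  3 → 0011
  7 → 0111
  9 → 1001
= 0111 0101 0010 0011 0111 1001


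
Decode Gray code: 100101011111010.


Gray code: 100101011111010
MSB stays the same: 1
Each subsequent bit = prev_binary XOR current_gray:
  B[1] = 1 XOR 0 = 1
  B[2] = 1 XOR 0 = 1
  B[3] = 1 XOR 1 = 0
  B[4] = 0 XOR 0 = 0
  B[5] = 0 XOR 1 = 1
  B[6] = 1 XOR 0 = 1
  B[7] = 1 XOR 1 = 0
  B[8] = 0 XOR 1 = 1
  B[9] = 1 XOR 1 = 0
  B[10] = 0 XOR 1 = 1
  B[11] = 1 XOR 1 = 0
  B[12] = 0 XOR 0 = 0
  B[13] = 0 XOR 1 = 1
  B[14] = 1 XOR 0 = 1
= 111001101010011 (29523 decimal)


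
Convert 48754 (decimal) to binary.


Divide by 2 repeatedly:
48754 ÷ 2 = 24377 remainder 0
24377 ÷ 2 = 12188 remainder 1
12188 ÷ 2 = 6094 remainder 0
6094 ÷ 2 = 3047 remainder 0
3047 ÷ 2 = 1523 remainder 1
1523 ÷ 2 = 761 remainder 1
761 ÷ 2 = 380 remainder 1
380 ÷ 2 = 190 remainder 0
190 ÷ 2 = 95 remainder 0
95 ÷ 2 = 47 remainder 1
47 ÷ 2 = 23 remainder 1
23 ÷ 2 = 11 remainder 1
11 ÷ 2 = 5 remainder 1
5 ÷ 2 = 2 remainder 1
2 ÷ 2 = 1 remainder 0
1 ÷ 2 = 0 remainder 1
Reading remainders bottom-up:
= 1011111001110010


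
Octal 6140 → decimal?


Positional values:
Position 0: 0 × 8^0 = 0
Position 1: 4 × 8^1 = 32
Position 2: 1 × 8^2 = 64
Position 3: 6 × 8^3 = 3072
Sum = 0 + 32 + 64 + 3072
= 3168


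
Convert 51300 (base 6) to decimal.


Positional values (base 6):
  0 × 6^0 = 0 × 1 = 0
  0 × 6^1 = 0 × 6 = 0
  3 × 6^2 = 3 × 36 = 108
  1 × 6^3 = 1 × 216 = 216
  5 × 6^4 = 5 × 1296 = 6480
Sum = 0 + 0 + 108 + 216 + 6480
= 6804


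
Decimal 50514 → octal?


Divide by 8 repeatedly:
50514 ÷ 8 = 6314 remainder 2
6314 ÷ 8 = 789 remainder 2
789 ÷ 8 = 98 remainder 5
98 ÷ 8 = 12 remainder 2
12 ÷ 8 = 1 remainder 4
1 ÷ 8 = 0 remainder 1
Reading remainders bottom-up:
= 0o142522


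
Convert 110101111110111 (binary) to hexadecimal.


Group into 4-bit nibbles: 0110101111110111
  0110 = 6
  1011 = B
  1111 = F
  0111 = 7
= 0x6BF7


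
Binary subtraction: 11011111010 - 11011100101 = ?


Align and subtract column by column (LSB to MSB, borrowing when needed):
  11011111010
- 11011100101
  -----------
  col 0: (0 - 0 borrow-in) - 1 → borrow from next column: (0+2) - 1 = 1, borrow out 1
  col 1: (1 - 1 borrow-in) - 0 → 0 - 0 = 0, borrow out 0
  col 2: (0 - 0 borrow-in) - 1 → borrow from next column: (0+2) - 1 = 1, borrow out 1
  col 3: (1 - 1 borrow-in) - 0 → 0 - 0 = 0, borrow out 0
  col 4: (1 - 0 borrow-in) - 0 → 1 - 0 = 1, borrow out 0
  col 5: (1 - 0 borrow-in) - 1 → 1 - 1 = 0, borrow out 0
  col 6: (1 - 0 borrow-in) - 1 → 1 - 1 = 0, borrow out 0
  col 7: (1 - 0 borrow-in) - 1 → 1 - 1 = 0, borrow out 0
  col 8: (0 - 0 borrow-in) - 0 → 0 - 0 = 0, borrow out 0
  col 9: (1 - 0 borrow-in) - 1 → 1 - 1 = 0, borrow out 0
  col 10: (1 - 0 borrow-in) - 1 → 1 - 1 = 0, borrow out 0
Reading bits MSB→LSB: 00000010101
Strip leading zeros: 10101
= 10101


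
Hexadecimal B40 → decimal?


Positional values:
Position 0: 0 × 16^0 = 0 × 1 = 0
Position 1: 4 × 16^1 = 4 × 16 = 64
Position 2: B × 16^2 = 11 × 256 = 2816
Sum = 0 + 64 + 2816
= 2880


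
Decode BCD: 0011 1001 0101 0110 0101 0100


Each 4-bit group → digit:
  0011 → 3
  1001 → 9
  0101 → 5
  0110 → 6
  0101 → 5
  0100 → 4
= 395654


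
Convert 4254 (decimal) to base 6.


Divide by 6 repeatedly:
4254 ÷ 6 = 709 remainder 0
709 ÷ 6 = 118 remainder 1
118 ÷ 6 = 19 remainder 4
19 ÷ 6 = 3 remainder 1
3 ÷ 6 = 0 remainder 3
Reading remainders bottom-up:
= 31410


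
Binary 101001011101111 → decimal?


Positional values:
Bit 0: 1 × 2^0 = 1
Bit 1: 1 × 2^1 = 2
Bit 2: 1 × 2^2 = 4
Bit 3: 1 × 2^3 = 8
Bit 5: 1 × 2^5 = 32
Bit 6: 1 × 2^6 = 64
Bit 7: 1 × 2^7 = 128
Bit 9: 1 × 2^9 = 512
Bit 12: 1 × 2^12 = 4096
Bit 14: 1 × 2^14 = 16384
Sum = 1 + 2 + 4 + 8 + 32 + 64 + 128 + 512 + 4096 + 16384
= 21231


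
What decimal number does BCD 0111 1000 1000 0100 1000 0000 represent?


Each 4-bit group → digit:
  0111 → 7
  1000 → 8
  1000 → 8
  0100 → 4
  1000 → 8
  0000 → 0
= 788480


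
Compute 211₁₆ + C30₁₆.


Align and add column by column (LSB to MSB, each column mod 16 with carry):
  0211
+ 0C30
  ----
  col 0: 1(1) + 0(0) + 0 (carry in) = 1 → 1(1), carry out 0
  col 1: 1(1) + 3(3) + 0 (carry in) = 4 → 4(4), carry out 0
  col 2: 2(2) + C(12) + 0 (carry in) = 14 → E(14), carry out 0
  col 3: 0(0) + 0(0) + 0 (carry in) = 0 → 0(0), carry out 0
Reading digits MSB→LSB: 0E41
Strip leading zeros: E41
= 0xE41


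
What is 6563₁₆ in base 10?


Positional values:
Position 0: 3 × 16^0 = 3 × 1 = 3
Position 1: 6 × 16^1 = 6 × 16 = 96
Position 2: 5 × 16^2 = 5 × 256 = 1280
Position 3: 6 × 16^3 = 6 × 4096 = 24576
Sum = 3 + 96 + 1280 + 24576
= 25955


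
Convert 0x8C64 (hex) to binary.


Each hex digit → 4 binary bits:
  8 = 1000
  C = 1100
  6 = 0110
  4 = 0100
Concatenate: 1000 1100 0110 0100
= 1000110001100100


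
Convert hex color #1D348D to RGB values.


Hex: #1D348D
R = 1D₁₆ = 29
G = 34₁₆ = 52
B = 8D₁₆ = 141
= RGB(29, 52, 141)


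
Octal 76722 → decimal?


Positional values:
Position 0: 2 × 8^0 = 2
Position 1: 2 × 8^1 = 16
Position 2: 7 × 8^2 = 448
Position 3: 6 × 8^3 = 3072
Position 4: 7 × 8^4 = 28672
Sum = 2 + 16 + 448 + 3072 + 28672
= 32210


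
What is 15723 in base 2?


Divide by 2 repeatedly:
15723 ÷ 2 = 7861 remainder 1
7861 ÷ 2 = 3930 remainder 1
3930 ÷ 2 = 1965 remainder 0
1965 ÷ 2 = 982 remainder 1
982 ÷ 2 = 491 remainder 0
491 ÷ 2 = 245 remainder 1
245 ÷ 2 = 122 remainder 1
122 ÷ 2 = 61 remainder 0
61 ÷ 2 = 30 remainder 1
30 ÷ 2 = 15 remainder 0
15 ÷ 2 = 7 remainder 1
7 ÷ 2 = 3 remainder 1
3 ÷ 2 = 1 remainder 1
1 ÷ 2 = 0 remainder 1
Reading remainders bottom-up:
= 11110101101011


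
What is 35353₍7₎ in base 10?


Positional values (base 7):
  3 × 7^0 = 3 × 1 = 3
  5 × 7^1 = 5 × 7 = 35
  3 × 7^2 = 3 × 49 = 147
  5 × 7^3 = 5 × 343 = 1715
  3 × 7^4 = 3 × 2401 = 7203
Sum = 3 + 35 + 147 + 1715 + 7203
= 9103


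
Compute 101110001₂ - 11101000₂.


Align and subtract column by column (LSB to MSB, borrowing when needed):
  101110001
- 011101000
  ---------
  col 0: (1 - 0 borrow-in) - 0 → 1 - 0 = 1, borrow out 0
  col 1: (0 - 0 borrow-in) - 0 → 0 - 0 = 0, borrow out 0
  col 2: (0 - 0 borrow-in) - 0 → 0 - 0 = 0, borrow out 0
  col 3: (0 - 0 borrow-in) - 1 → borrow from next column: (0+2) - 1 = 1, borrow out 1
  col 4: (1 - 1 borrow-in) - 0 → 0 - 0 = 0, borrow out 0
  col 5: (1 - 0 borrow-in) - 1 → 1 - 1 = 0, borrow out 0
  col 6: (1 - 0 borrow-in) - 1 → 1 - 1 = 0, borrow out 0
  col 7: (0 - 0 borrow-in) - 1 → borrow from next column: (0+2) - 1 = 1, borrow out 1
  col 8: (1 - 1 borrow-in) - 0 → 0 - 0 = 0, borrow out 0
Reading bits MSB→LSB: 010001001
Strip leading zeros: 10001001
= 10001001


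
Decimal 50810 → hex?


Divide by 16 repeatedly:
50810 ÷ 16 = 3175 remainder 10 (A)
3175 ÷ 16 = 198 remainder 7 (7)
198 ÷ 16 = 12 remainder 6 (6)
12 ÷ 16 = 0 remainder 12 (C)
Reading remainders bottom-up:
= 0xC67A


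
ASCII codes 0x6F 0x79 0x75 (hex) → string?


Codes (hex): 0x6F 0x79 0x75
Per-code ASCII lookup:
  0x6F = 111  (range 97-122: lowercase, 111 - 97 = 14) → 'o'
  0x79 = 121  (range 97-122: lowercase, 121 - 97 = 24) → 'y'
  0x75 = 117  (range 97-122: lowercase, 117 - 97 = 20) → 'u'
= 'oyu'


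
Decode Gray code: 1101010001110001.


Gray code: 1101010001110001
MSB stays the same: 1
Each subsequent bit = prev_binary XOR current_gray:
  B[1] = 1 XOR 1 = 0
  B[2] = 0 XOR 0 = 0
  B[3] = 0 XOR 1 = 1
  B[4] = 1 XOR 0 = 1
  B[5] = 1 XOR 1 = 0
  B[6] = 0 XOR 0 = 0
  B[7] = 0 XOR 0 = 0
  B[8] = 0 XOR 0 = 0
  B[9] = 0 XOR 1 = 1
  B[10] = 1 XOR 1 = 0
  B[11] = 0 XOR 1 = 1
  B[12] = 1 XOR 0 = 1
  B[13] = 1 XOR 0 = 1
  B[14] = 1 XOR 0 = 1
  B[15] = 1 XOR 1 = 0
= 1001100001011110 (39006 decimal)


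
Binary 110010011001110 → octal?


Group into 3-bit groups: 110010011001110
  110 = 6
  010 = 2
  011 = 3
  001 = 1
  110 = 6
= 0o62316


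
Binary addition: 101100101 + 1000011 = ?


Align and add column by column (LSB to MSB, carry propagating):
  0101100101
+ 0001000011
  ----------
  col 0: 1 + 1 + 0 (carry in) = 2 → bit 0, carry out 1
  col 1: 0 + 1 + 1 (carry in) = 2 → bit 0, carry out 1
  col 2: 1 + 0 + 1 (carry in) = 2 → bit 0, carry out 1
  col 3: 0 + 0 + 1 (carry in) = 1 → bit 1, carry out 0
  col 4: 0 + 0 + 0 (carry in) = 0 → bit 0, carry out 0
  col 5: 1 + 0 + 0 (carry in) = 1 → bit 1, carry out 0
  col 6: 1 + 1 + 0 (carry in) = 2 → bit 0, carry out 1
  col 7: 0 + 0 + 1 (carry in) = 1 → bit 1, carry out 0
  col 8: 1 + 0 + 0 (carry in) = 1 → bit 1, carry out 0
  col 9: 0 + 0 + 0 (carry in) = 0 → bit 0, carry out 0
Reading bits MSB→LSB: 0110101000
Strip leading zeros: 110101000
= 110101000


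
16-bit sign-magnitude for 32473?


Sign bit: 0 (positive)
Magnitude: 32473 = 111111011011001
= 0111111011011001


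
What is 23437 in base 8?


Divide by 8 repeatedly:
23437 ÷ 8 = 2929 remainder 5
2929 ÷ 8 = 366 remainder 1
366 ÷ 8 = 45 remainder 6
45 ÷ 8 = 5 remainder 5
5 ÷ 8 = 0 remainder 5
Reading remainders bottom-up:
= 0o55615


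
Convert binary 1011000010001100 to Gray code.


Binary: 1011000010001100
Gray code: G = B XOR (B >> 1)
B >> 1 = 0101100001000110
1011000010001100 XOR 0101100001000110:
  1 XOR 0 = 1
  0 XOR 1 = 1
  1 XOR 0 = 1
  1 XOR 1 = 0
  0 XOR 1 = 1
  0 XOR 0 = 0
  0 XOR 0 = 0
  0 XOR 0 = 0
  1 XOR 0 = 1
  0 XOR 1 = 1
  0 XOR 0 = 0
  0 XOR 0 = 0
  1 XOR 0 = 1
  1 XOR 1 = 0
  0 XOR 1 = 1
  0 XOR 0 = 0
= 1110100011001010


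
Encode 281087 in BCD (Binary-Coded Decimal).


Each digit → 4-bit binary:
  2 → 0010
  8 → 1000
  1 → 0001
  0 → 0000
  8 → 1000
  7 → 0111
= 0010 1000 0001 0000 1000 0111


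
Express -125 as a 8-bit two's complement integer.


Original: 01111101
Step 1 - Invert all bits: 10000010
Step 2 - Add 1: 10000010 + 1
= 10000011 (represents -125)


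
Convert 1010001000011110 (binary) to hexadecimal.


Group into 4-bit nibbles: 1010001000011110
  1010 = A
  0010 = 2
  0001 = 1
  1110 = E
= 0xA21E


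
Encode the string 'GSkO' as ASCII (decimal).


String: 'GSkO'  (4 characters)
Per-character ASCII lookup:
  'G': uppercase starts at 65: 'G' = 65 + 6 = 71
  'S': uppercase starts at 65: 'S' = 65 + 18 = 83
  'k': lowercase starts at 97: 'k' = 97 + 10 = 107
  'O': uppercase starts at 65: 'O' = 65 + 14 = 79
= 71 83 107 79


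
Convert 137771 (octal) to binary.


Each octal digit → 3 binary bits:
  1 = 001
  3 = 011
  7 = 111
  7 = 111
  7 = 111
  1 = 001
Concatenate: 001 011 111 111 111 001
= 001011111111111001


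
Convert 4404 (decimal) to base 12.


Divide by 12 repeatedly:
4404 ÷ 12 = 367 remainder 0
367 ÷ 12 = 30 remainder 7
30 ÷ 12 = 2 remainder 6
2 ÷ 12 = 0 remainder 2
Reading remainders bottom-up:
= 2670


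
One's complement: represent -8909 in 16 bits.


Original: 0010001011001101
Invert all bits:
  bit 0: 0 → 1
  bit 1: 0 → 1
  bit 2: 1 → 0
  bit 3: 0 → 1
  bit 4: 0 → 1
  bit 5: 0 → 1
  bit 6: 1 → 0
  bit 7: 0 → 1
  bit 8: 1 → 0
  bit 9: 1 → 0
  bit 10: 0 → 1
  bit 11: 0 → 1
  bit 12: 1 → 0
  bit 13: 1 → 0
  bit 14: 0 → 1
  bit 15: 1 → 0
= 1101110100110010


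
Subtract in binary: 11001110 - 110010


Align and subtract column by column (LSB to MSB, borrowing when needed):
  11001110
- 00110010
  --------
  col 0: (0 - 0 borrow-in) - 0 → 0 - 0 = 0, borrow out 0
  col 1: (1 - 0 borrow-in) - 1 → 1 - 1 = 0, borrow out 0
  col 2: (1 - 0 borrow-in) - 0 → 1 - 0 = 1, borrow out 0
  col 3: (1 - 0 borrow-in) - 0 → 1 - 0 = 1, borrow out 0
  col 4: (0 - 0 borrow-in) - 1 → borrow from next column: (0+2) - 1 = 1, borrow out 1
  col 5: (0 - 1 borrow-in) - 1 → borrow from next column: (-1+2) - 1 = 0, borrow out 1
  col 6: (1 - 1 borrow-in) - 0 → 0 - 0 = 0, borrow out 0
  col 7: (1 - 0 borrow-in) - 0 → 1 - 0 = 1, borrow out 0
Reading bits MSB→LSB: 10011100
Strip leading zeros: 10011100
= 10011100


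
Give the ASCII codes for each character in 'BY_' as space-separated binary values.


String: 'BY_'  (3 characters)
Per-character ASCII lookup:
  'B': uppercase starts at 65: 'B' = 65 + 1 = 66 → 1000010
  'Y': uppercase starts at 65: 'Y' = 65 + 24 = 89 → 1011001
  '_': special character: '_' = 95 → 1011111
= 1000010 1011001 1011111


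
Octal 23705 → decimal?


Positional values:
Position 0: 5 × 8^0 = 5
Position 1: 0 × 8^1 = 0
Position 2: 7 × 8^2 = 448
Position 3: 3 × 8^3 = 1536
Position 4: 2 × 8^4 = 8192
Sum = 5 + 0 + 448 + 1536 + 8192
= 10181


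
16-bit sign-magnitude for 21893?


Sign bit: 0 (positive)
Magnitude: 21893 = 101010110000101
= 0101010110000101


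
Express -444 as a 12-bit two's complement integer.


Original: 000110111100
Step 1 - Invert all bits: 111001000011
Step 2 - Add 1: 111001000011 + 1
= 111001000100 (represents -444)


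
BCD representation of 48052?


Each digit → 4-bit binary:
  4 → 0100
  8 → 1000
  0 → 0000
  5 → 0101
  2 → 0010
= 0100 1000 0000 0101 0010


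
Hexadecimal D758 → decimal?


Positional values:
Position 0: 8 × 16^0 = 8 × 1 = 8
Position 1: 5 × 16^1 = 5 × 16 = 80
Position 2: 7 × 16^2 = 7 × 256 = 1792
Position 3: D × 16^3 = 13 × 4096 = 53248
Sum = 8 + 80 + 1792 + 53248
= 55128


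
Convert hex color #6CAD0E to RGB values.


Hex: #6CAD0E
R = 6C₁₆ = 108
G = AD₁₆ = 173
B = 0E₁₆ = 14
= RGB(108, 173, 14)


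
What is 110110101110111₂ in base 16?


Group into 4-bit nibbles: 0110110101110111
  0110 = 6
  1101 = D
  0111 = 7
  0111 = 7
= 0x6D77


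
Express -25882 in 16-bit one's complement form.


Original: 0110010100011010
Invert all bits:
  bit 0: 0 → 1
  bit 1: 1 → 0
  bit 2: 1 → 0
  bit 3: 0 → 1
  bit 4: 0 → 1
  bit 5: 1 → 0
  bit 6: 0 → 1
  bit 7: 1 → 0
  bit 8: 0 → 1
  bit 9: 0 → 1
  bit 10: 0 → 1
  bit 11: 1 → 0
  bit 12: 1 → 0
  bit 13: 0 → 1
  bit 14: 1 → 0
  bit 15: 0 → 1
= 1001101011100101


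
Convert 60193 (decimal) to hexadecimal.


Divide by 16 repeatedly:
60193 ÷ 16 = 3762 remainder 1 (1)
3762 ÷ 16 = 235 remainder 2 (2)
235 ÷ 16 = 14 remainder 11 (B)
14 ÷ 16 = 0 remainder 14 (E)
Reading remainders bottom-up:
= 0xEB21


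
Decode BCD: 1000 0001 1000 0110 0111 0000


Each 4-bit group → digit:
  1000 → 8
  0001 → 1
  1000 → 8
  0110 → 6
  0111 → 7
  0000 → 0
= 818670


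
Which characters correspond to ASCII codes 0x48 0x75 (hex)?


Codes (hex): 0x48 0x75
Per-code ASCII lookup:
  0x48 = 72  (range 65-90: uppercase, 72 - 65 = 7) → 'H'
  0x75 = 117  (range 97-122: lowercase, 117 - 97 = 20) → 'u'
= 'Hu'


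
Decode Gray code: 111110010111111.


Gray code: 111110010111111
MSB stays the same: 1
Each subsequent bit = prev_binary XOR current_gray:
  B[1] = 1 XOR 1 = 0
  B[2] = 0 XOR 1 = 1
  B[3] = 1 XOR 1 = 0
  B[4] = 0 XOR 1 = 1
  B[5] = 1 XOR 0 = 1
  B[6] = 1 XOR 0 = 1
  B[7] = 1 XOR 1 = 0
  B[8] = 0 XOR 0 = 0
  B[9] = 0 XOR 1 = 1
  B[10] = 1 XOR 1 = 0
  B[11] = 0 XOR 1 = 1
  B[12] = 1 XOR 1 = 0
  B[13] = 0 XOR 1 = 1
  B[14] = 1 XOR 1 = 0
= 101011100101010 (22314 decimal)


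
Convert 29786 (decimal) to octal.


Divide by 8 repeatedly:
29786 ÷ 8 = 3723 remainder 2
3723 ÷ 8 = 465 remainder 3
465 ÷ 8 = 58 remainder 1
58 ÷ 8 = 7 remainder 2
7 ÷ 8 = 0 remainder 7
Reading remainders bottom-up:
= 0o72132


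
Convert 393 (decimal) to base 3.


Divide by 3 repeatedly:
393 ÷ 3 = 131 remainder 0
131 ÷ 3 = 43 remainder 2
43 ÷ 3 = 14 remainder 1
14 ÷ 3 = 4 remainder 2
4 ÷ 3 = 1 remainder 1
1 ÷ 3 = 0 remainder 1
Reading remainders bottom-up:
= 112120


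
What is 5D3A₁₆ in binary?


Each hex digit → 4 binary bits:
  5 = 0101
  D = 1101
  3 = 0011
  A = 1010
Concatenate: 0101 1101 0011 1010
= 0101110100111010


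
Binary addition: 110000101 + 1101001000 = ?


Align and add column by column (LSB to MSB, carry propagating):
  00110000101
+ 01101001000
  -----------
  col 0: 1 + 0 + 0 (carry in) = 1 → bit 1, carry out 0
  col 1: 0 + 0 + 0 (carry in) = 0 → bit 0, carry out 0
  col 2: 1 + 0 + 0 (carry in) = 1 → bit 1, carry out 0
  col 3: 0 + 1 + 0 (carry in) = 1 → bit 1, carry out 0
  col 4: 0 + 0 + 0 (carry in) = 0 → bit 0, carry out 0
  col 5: 0 + 0 + 0 (carry in) = 0 → bit 0, carry out 0
  col 6: 0 + 1 + 0 (carry in) = 1 → bit 1, carry out 0
  col 7: 1 + 0 + 0 (carry in) = 1 → bit 1, carry out 0
  col 8: 1 + 1 + 0 (carry in) = 2 → bit 0, carry out 1
  col 9: 0 + 1 + 1 (carry in) = 2 → bit 0, carry out 1
  col 10: 0 + 0 + 1 (carry in) = 1 → bit 1, carry out 0
Reading bits MSB→LSB: 10011001101
Strip leading zeros: 10011001101
= 10011001101


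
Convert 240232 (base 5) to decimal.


Positional values (base 5):
  2 × 5^0 = 2 × 1 = 2
  3 × 5^1 = 3 × 5 = 15
  2 × 5^2 = 2 × 25 = 50
  0 × 5^3 = 0 × 125 = 0
  4 × 5^4 = 4 × 625 = 2500
  2 × 5^5 = 2 × 3125 = 6250
Sum = 2 + 15 + 50 + 0 + 2500 + 6250
= 8817


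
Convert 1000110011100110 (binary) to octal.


Group into 3-bit groups: 001000110011100110
  001 = 1
  000 = 0
  110 = 6
  011 = 3
  100 = 4
  110 = 6
= 0o106346


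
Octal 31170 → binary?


Each octal digit → 3 binary bits:
  3 = 011
  1 = 001
  1 = 001
  7 = 111
  0 = 000
Concatenate: 011 001 001 111 000
= 011001001111000


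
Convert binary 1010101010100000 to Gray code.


Binary: 1010101010100000
Gray code: G = B XOR (B >> 1)
B >> 1 = 0101010101010000
1010101010100000 XOR 0101010101010000:
  1 XOR 0 = 1
  0 XOR 1 = 1
  1 XOR 0 = 1
  0 XOR 1 = 1
  1 XOR 0 = 1
  0 XOR 1 = 1
  1 XOR 0 = 1
  0 XOR 1 = 1
  1 XOR 0 = 1
  0 XOR 1 = 1
  1 XOR 0 = 1
  0 XOR 1 = 1
  0 XOR 0 = 0
  0 XOR 0 = 0
  0 XOR 0 = 0
  0 XOR 0 = 0
= 1111111111110000


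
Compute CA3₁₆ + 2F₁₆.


Align and add column by column (LSB to MSB, each column mod 16 with carry):
  0CA3
+ 002F
  ----
  col 0: 3(3) + F(15) + 0 (carry in) = 18 → 2(2), carry out 1
  col 1: A(10) + 2(2) + 1 (carry in) = 13 → D(13), carry out 0
  col 2: C(12) + 0(0) + 0 (carry in) = 12 → C(12), carry out 0
  col 3: 0(0) + 0(0) + 0 (carry in) = 0 → 0(0), carry out 0
Reading digits MSB→LSB: 0CD2
Strip leading zeros: CD2
= 0xCD2


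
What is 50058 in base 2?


Divide by 2 repeatedly:
50058 ÷ 2 = 25029 remainder 0
25029 ÷ 2 = 12514 remainder 1
12514 ÷ 2 = 6257 remainder 0
6257 ÷ 2 = 3128 remainder 1
3128 ÷ 2 = 1564 remainder 0
1564 ÷ 2 = 782 remainder 0
782 ÷ 2 = 391 remainder 0
391 ÷ 2 = 195 remainder 1
195 ÷ 2 = 97 remainder 1
97 ÷ 2 = 48 remainder 1
48 ÷ 2 = 24 remainder 0
24 ÷ 2 = 12 remainder 0
12 ÷ 2 = 6 remainder 0
6 ÷ 2 = 3 remainder 0
3 ÷ 2 = 1 remainder 1
1 ÷ 2 = 0 remainder 1
Reading remainders bottom-up:
= 1100001110001010


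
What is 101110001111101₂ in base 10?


Positional values:
Bit 0: 1 × 2^0 = 1
Bit 2: 1 × 2^2 = 4
Bit 3: 1 × 2^3 = 8
Bit 4: 1 × 2^4 = 16
Bit 5: 1 × 2^5 = 32
Bit 6: 1 × 2^6 = 64
Bit 10: 1 × 2^10 = 1024
Bit 11: 1 × 2^11 = 2048
Bit 12: 1 × 2^12 = 4096
Bit 14: 1 × 2^14 = 16384
Sum = 1 + 4 + 8 + 16 + 32 + 64 + 1024 + 2048 + 4096 + 16384
= 23677


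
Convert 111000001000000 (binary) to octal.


Group into 3-bit groups: 111000001000000
  111 = 7
  000 = 0
  001 = 1
  000 = 0
  000 = 0
= 0o70100


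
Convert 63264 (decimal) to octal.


Divide by 8 repeatedly:
63264 ÷ 8 = 7908 remainder 0
7908 ÷ 8 = 988 remainder 4
988 ÷ 8 = 123 remainder 4
123 ÷ 8 = 15 remainder 3
15 ÷ 8 = 1 remainder 7
1 ÷ 8 = 0 remainder 1
Reading remainders bottom-up:
= 0o173440


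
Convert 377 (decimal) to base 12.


Divide by 12 repeatedly:
377 ÷ 12 = 31 remainder 5
31 ÷ 12 = 2 remainder 7
2 ÷ 12 = 0 remainder 2
Reading remainders bottom-up:
= 275


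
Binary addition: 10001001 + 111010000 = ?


Align and add column by column (LSB to MSB, carry propagating):
  0010001001
+ 0111010000
  ----------
  col 0: 1 + 0 + 0 (carry in) = 1 → bit 1, carry out 0
  col 1: 0 + 0 + 0 (carry in) = 0 → bit 0, carry out 0
  col 2: 0 + 0 + 0 (carry in) = 0 → bit 0, carry out 0
  col 3: 1 + 0 + 0 (carry in) = 1 → bit 1, carry out 0
  col 4: 0 + 1 + 0 (carry in) = 1 → bit 1, carry out 0
  col 5: 0 + 0 + 0 (carry in) = 0 → bit 0, carry out 0
  col 6: 0 + 1 + 0 (carry in) = 1 → bit 1, carry out 0
  col 7: 1 + 1 + 0 (carry in) = 2 → bit 0, carry out 1
  col 8: 0 + 1 + 1 (carry in) = 2 → bit 0, carry out 1
  col 9: 0 + 0 + 1 (carry in) = 1 → bit 1, carry out 0
Reading bits MSB→LSB: 1001011001
Strip leading zeros: 1001011001
= 1001011001


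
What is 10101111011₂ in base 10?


Positional values:
Bit 0: 1 × 2^0 = 1
Bit 1: 1 × 2^1 = 2
Bit 3: 1 × 2^3 = 8
Bit 4: 1 × 2^4 = 16
Bit 5: 1 × 2^5 = 32
Bit 6: 1 × 2^6 = 64
Bit 8: 1 × 2^8 = 256
Bit 10: 1 × 2^10 = 1024
Sum = 1 + 2 + 8 + 16 + 32 + 64 + 256 + 1024
= 1403


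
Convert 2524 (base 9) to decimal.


Positional values (base 9):
  4 × 9^0 = 4 × 1 = 4
  2 × 9^1 = 2 × 9 = 18
  5 × 9^2 = 5 × 81 = 405
  2 × 9^3 = 2 × 729 = 1458
Sum = 4 + 18 + 405 + 1458
= 1885


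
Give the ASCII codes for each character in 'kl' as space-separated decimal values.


String: 'kl'  (2 characters)
Per-character ASCII lookup:
  'k': lowercase starts at 97: 'k' = 97 + 10 = 107
  'l': lowercase starts at 97: 'l' = 97 + 11 = 108
= 107 108


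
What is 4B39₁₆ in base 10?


Positional values:
Position 0: 9 × 16^0 = 9 × 1 = 9
Position 1: 3 × 16^1 = 3 × 16 = 48
Position 2: B × 16^2 = 11 × 256 = 2816
Position 3: 4 × 16^3 = 4 × 4096 = 16384
Sum = 9 + 48 + 2816 + 16384
= 19257


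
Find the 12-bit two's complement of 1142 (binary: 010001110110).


Original: 010001110110
Step 1 - Invert all bits: 101110001001
Step 2 - Add 1: 101110001001 + 1
= 101110001010 (represents -1142)


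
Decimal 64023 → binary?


Divide by 2 repeatedly:
64023 ÷ 2 = 32011 remainder 1
32011 ÷ 2 = 16005 remainder 1
16005 ÷ 2 = 8002 remainder 1
8002 ÷ 2 = 4001 remainder 0
4001 ÷ 2 = 2000 remainder 1
2000 ÷ 2 = 1000 remainder 0
1000 ÷ 2 = 500 remainder 0
500 ÷ 2 = 250 remainder 0
250 ÷ 2 = 125 remainder 0
125 ÷ 2 = 62 remainder 1
62 ÷ 2 = 31 remainder 0
31 ÷ 2 = 15 remainder 1
15 ÷ 2 = 7 remainder 1
7 ÷ 2 = 3 remainder 1
3 ÷ 2 = 1 remainder 1
1 ÷ 2 = 0 remainder 1
Reading remainders bottom-up:
= 1111101000010111


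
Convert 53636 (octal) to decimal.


Positional values:
Position 0: 6 × 8^0 = 6
Position 1: 3 × 8^1 = 24
Position 2: 6 × 8^2 = 384
Position 3: 3 × 8^3 = 1536
Position 4: 5 × 8^4 = 20480
Sum = 6 + 24 + 384 + 1536 + 20480
= 22430


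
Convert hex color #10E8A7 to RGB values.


Hex: #10E8A7
R = 10₁₆ = 16
G = E8₁₆ = 232
B = A7₁₆ = 167
= RGB(16, 232, 167)


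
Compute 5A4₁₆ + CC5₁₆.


Align and add column by column (LSB to MSB, each column mod 16 with carry):
  05A4
+ 0CC5
  ----
  col 0: 4(4) + 5(5) + 0 (carry in) = 9 → 9(9), carry out 0
  col 1: A(10) + C(12) + 0 (carry in) = 22 → 6(6), carry out 1
  col 2: 5(5) + C(12) + 1 (carry in) = 18 → 2(2), carry out 1
  col 3: 0(0) + 0(0) + 1 (carry in) = 1 → 1(1), carry out 0
Reading digits MSB→LSB: 1269
Strip leading zeros: 1269
= 0x1269


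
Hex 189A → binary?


Each hex digit → 4 binary bits:
  1 = 0001
  8 = 1000
  9 = 1001
  A = 1010
Concatenate: 0001 1000 1001 1010
= 0001100010011010


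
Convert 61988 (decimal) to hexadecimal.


Divide by 16 repeatedly:
61988 ÷ 16 = 3874 remainder 4 (4)
3874 ÷ 16 = 242 remainder 2 (2)
242 ÷ 16 = 15 remainder 2 (2)
15 ÷ 16 = 0 remainder 15 (F)
Reading remainders bottom-up:
= 0xF224


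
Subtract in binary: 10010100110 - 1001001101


Align and subtract column by column (LSB to MSB, borrowing when needed):
  10010100110
- 01001001101
  -----------
  col 0: (0 - 0 borrow-in) - 1 → borrow from next column: (0+2) - 1 = 1, borrow out 1
  col 1: (1 - 1 borrow-in) - 0 → 0 - 0 = 0, borrow out 0
  col 2: (1 - 0 borrow-in) - 1 → 1 - 1 = 0, borrow out 0
  col 3: (0 - 0 borrow-in) - 1 → borrow from next column: (0+2) - 1 = 1, borrow out 1
  col 4: (0 - 1 borrow-in) - 0 → borrow from next column: (-1+2) - 0 = 1, borrow out 1
  col 5: (1 - 1 borrow-in) - 0 → 0 - 0 = 0, borrow out 0
  col 6: (0 - 0 borrow-in) - 1 → borrow from next column: (0+2) - 1 = 1, borrow out 1
  col 7: (1 - 1 borrow-in) - 0 → 0 - 0 = 0, borrow out 0
  col 8: (0 - 0 borrow-in) - 0 → 0 - 0 = 0, borrow out 0
  col 9: (0 - 0 borrow-in) - 1 → borrow from next column: (0+2) - 1 = 1, borrow out 1
  col 10: (1 - 1 borrow-in) - 0 → 0 - 0 = 0, borrow out 0
Reading bits MSB→LSB: 01001011001
Strip leading zeros: 1001011001
= 1001011001


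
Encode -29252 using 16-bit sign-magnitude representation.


Sign bit: 1 (negative)
Magnitude: 29252 = 111001001000100
= 1111001001000100


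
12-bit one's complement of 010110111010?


Original: 010110111010
Invert all bits:
  bit 0: 0 → 1
  bit 1: 1 → 0
  bit 2: 0 → 1
  bit 3: 1 → 0
  bit 4: 1 → 0
  bit 5: 0 → 1
  bit 6: 1 → 0
  bit 7: 1 → 0
  bit 8: 1 → 0
  bit 9: 0 → 1
  bit 10: 1 → 0
  bit 11: 0 → 1
= 101001000101


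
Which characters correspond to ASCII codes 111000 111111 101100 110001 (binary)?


Codes (binary): 111000 111111 101100 110001
Per-code ASCII lookup:
  111000 = 56  (range 48-57: digits, 56 - 48 = 8) → '8'
  111111 = 63  (special character) → '?'
  101100 = 44  (special character) → ','
  110001 = 49  (range 48-57: digits, 49 - 48 = 1) → '1'
= '8?,1'


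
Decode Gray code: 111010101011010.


Gray code: 111010101011010
MSB stays the same: 1
Each subsequent bit = prev_binary XOR current_gray:
  B[1] = 1 XOR 1 = 0
  B[2] = 0 XOR 1 = 1
  B[3] = 1 XOR 0 = 1
  B[4] = 1 XOR 1 = 0
  B[5] = 0 XOR 0 = 0
  B[6] = 0 XOR 1 = 1
  B[7] = 1 XOR 0 = 1
  B[8] = 1 XOR 1 = 0
  B[9] = 0 XOR 0 = 0
  B[10] = 0 XOR 1 = 1
  B[11] = 1 XOR 1 = 0
  B[12] = 0 XOR 0 = 0
  B[13] = 0 XOR 1 = 1
  B[14] = 1 XOR 0 = 1
= 101100110010011 (22931 decimal)


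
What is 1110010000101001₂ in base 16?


Group into 4-bit nibbles: 1110010000101001
  1110 = E
  0100 = 4
  0010 = 2
  1001 = 9
= 0xE429


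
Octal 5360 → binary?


Each octal digit → 3 binary bits:
  5 = 101
  3 = 011
  6 = 110
  0 = 000
Concatenate: 101 011 110 000
= 101011110000


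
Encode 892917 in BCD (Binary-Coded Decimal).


Each digit → 4-bit binary:
  8 → 1000
  9 → 1001
  2 → 0010
  9 → 1001
  1 → 0001
  7 → 0111
= 1000 1001 0010 1001 0001 0111


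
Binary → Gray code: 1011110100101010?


Binary: 1011110100101010
Gray code: G = B XOR (B >> 1)
B >> 1 = 0101111010010101
1011110100101010 XOR 0101111010010101:
  1 XOR 0 = 1
  0 XOR 1 = 1
  1 XOR 0 = 1
  1 XOR 1 = 0
  1 XOR 1 = 0
  1 XOR 1 = 0
  0 XOR 1 = 1
  1 XOR 0 = 1
  0 XOR 1 = 1
  0 XOR 0 = 0
  1 XOR 0 = 1
  0 XOR 1 = 1
  1 XOR 0 = 1
  0 XOR 1 = 1
  1 XOR 0 = 1
  0 XOR 1 = 1
= 1110001110111111


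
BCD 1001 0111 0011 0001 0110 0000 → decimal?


Each 4-bit group → digit:
  1001 → 9
  0111 → 7
  0011 → 3
  0001 → 1
  0110 → 6
  0000 → 0
= 973160


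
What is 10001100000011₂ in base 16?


Group into 4-bit nibbles: 0010001100000011
  0010 = 2
  0011 = 3
  0000 = 0
  0011 = 3
= 0x2303


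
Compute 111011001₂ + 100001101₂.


Align and add column by column (LSB to MSB, carry propagating):
  0111011001
+ 0100001101
  ----------
  col 0: 1 + 1 + 0 (carry in) = 2 → bit 0, carry out 1
  col 1: 0 + 0 + 1 (carry in) = 1 → bit 1, carry out 0
  col 2: 0 + 1 + 0 (carry in) = 1 → bit 1, carry out 0
  col 3: 1 + 1 + 0 (carry in) = 2 → bit 0, carry out 1
  col 4: 1 + 0 + 1 (carry in) = 2 → bit 0, carry out 1
  col 5: 0 + 0 + 1 (carry in) = 1 → bit 1, carry out 0
  col 6: 1 + 0 + 0 (carry in) = 1 → bit 1, carry out 0
  col 7: 1 + 0 + 0 (carry in) = 1 → bit 1, carry out 0
  col 8: 1 + 1 + 0 (carry in) = 2 → bit 0, carry out 1
  col 9: 0 + 0 + 1 (carry in) = 1 → bit 1, carry out 0
Reading bits MSB→LSB: 1011100110
Strip leading zeros: 1011100110
= 1011100110


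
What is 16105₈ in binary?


Each octal digit → 3 binary bits:
  1 = 001
  6 = 110
  1 = 001
  0 = 000
  5 = 101
Concatenate: 001 110 001 000 101
= 001110001000101


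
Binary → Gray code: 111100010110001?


Binary: 111100010110001
Gray code: G = B XOR (B >> 1)
B >> 1 = 011110001011000
111100010110001 XOR 011110001011000:
  1 XOR 0 = 1
  1 XOR 1 = 0
  1 XOR 1 = 0
  1 XOR 1 = 0
  0 XOR 1 = 1
  0 XOR 0 = 0
  0 XOR 0 = 0
  1 XOR 0 = 1
  0 XOR 1 = 1
  1 XOR 0 = 1
  1 XOR 1 = 0
  0 XOR 1 = 1
  0 XOR 0 = 0
  0 XOR 0 = 0
  1 XOR 0 = 1
= 100010011101001


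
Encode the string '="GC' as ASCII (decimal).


String: '="GC'  (4 characters)
Per-character ASCII lookup:
  '=': special character: '=' = 61
  '"': special character: '"' = 34
  'G': uppercase starts at 65: 'G' = 65 + 6 = 71
  'C': uppercase starts at 65: 'C' = 65 + 2 = 67
= 61 34 71 67


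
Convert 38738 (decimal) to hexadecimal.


Divide by 16 repeatedly:
38738 ÷ 16 = 2421 remainder 2 (2)
2421 ÷ 16 = 151 remainder 5 (5)
151 ÷ 16 = 9 remainder 7 (7)
9 ÷ 16 = 0 remainder 9 (9)
Reading remainders bottom-up:
= 0x9752


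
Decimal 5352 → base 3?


Divide by 3 repeatedly:
5352 ÷ 3 = 1784 remainder 0
1784 ÷ 3 = 594 remainder 2
594 ÷ 3 = 198 remainder 0
198 ÷ 3 = 66 remainder 0
66 ÷ 3 = 22 remainder 0
22 ÷ 3 = 7 remainder 1
7 ÷ 3 = 2 remainder 1
2 ÷ 3 = 0 remainder 2
Reading remainders bottom-up:
= 21100020


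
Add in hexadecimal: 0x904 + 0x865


Align and add column by column (LSB to MSB, each column mod 16 with carry):
  0904
+ 0865
  ----
  col 0: 4(4) + 5(5) + 0 (carry in) = 9 → 9(9), carry out 0
  col 1: 0(0) + 6(6) + 0 (carry in) = 6 → 6(6), carry out 0
  col 2: 9(9) + 8(8) + 0 (carry in) = 17 → 1(1), carry out 1
  col 3: 0(0) + 0(0) + 1 (carry in) = 1 → 1(1), carry out 0
Reading digits MSB→LSB: 1169
Strip leading zeros: 1169
= 0x1169


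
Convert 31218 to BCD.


Each digit → 4-bit binary:
  3 → 0011
  1 → 0001
  2 → 0010
  1 → 0001
  8 → 1000
= 0011 0001 0010 0001 1000


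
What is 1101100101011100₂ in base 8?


Group into 3-bit groups: 001101100101011100
  001 = 1
  101 = 5
  100 = 4
  101 = 5
  011 = 3
  100 = 4
= 0o154534


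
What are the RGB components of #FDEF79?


Hex: #FDEF79
R = FD₁₆ = 253
G = EF₁₆ = 239
B = 79₁₆ = 121
= RGB(253, 239, 121)


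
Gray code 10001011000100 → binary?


Gray code: 10001011000100
MSB stays the same: 1
Each subsequent bit = prev_binary XOR current_gray:
  B[1] = 1 XOR 0 = 1
  B[2] = 1 XOR 0 = 1
  B[3] = 1 XOR 0 = 1
  B[4] = 1 XOR 1 = 0
  B[5] = 0 XOR 0 = 0
  B[6] = 0 XOR 1 = 1
  B[7] = 1 XOR 1 = 0
  B[8] = 0 XOR 0 = 0
  B[9] = 0 XOR 0 = 0
  B[10] = 0 XOR 0 = 0
  B[11] = 0 XOR 1 = 1
  B[12] = 1 XOR 0 = 1
  B[13] = 1 XOR 0 = 1
= 11110010000111 (15495 decimal)


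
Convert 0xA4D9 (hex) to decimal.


Positional values:
Position 0: 9 × 16^0 = 9 × 1 = 9
Position 1: D × 16^1 = 13 × 16 = 208
Position 2: 4 × 16^2 = 4 × 256 = 1024
Position 3: A × 16^3 = 10 × 4096 = 40960
Sum = 9 + 208 + 1024 + 40960
= 42201


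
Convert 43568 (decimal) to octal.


Divide by 8 repeatedly:
43568 ÷ 8 = 5446 remainder 0
5446 ÷ 8 = 680 remainder 6
680 ÷ 8 = 85 remainder 0
85 ÷ 8 = 10 remainder 5
10 ÷ 8 = 1 remainder 2
1 ÷ 8 = 0 remainder 1
Reading remainders bottom-up:
= 0o125060


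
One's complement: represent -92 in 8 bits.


Original: 01011100
Invert all bits:
  bit 0: 0 → 1
  bit 1: 1 → 0
  bit 2: 0 → 1
  bit 3: 1 → 0
  bit 4: 1 → 0
  bit 5: 1 → 0
  bit 6: 0 → 1
  bit 7: 0 → 1
= 10100011


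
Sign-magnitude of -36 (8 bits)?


Sign bit: 1 (negative)
Magnitude: 36 = 0100100
= 10100100


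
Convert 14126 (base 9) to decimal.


Positional values (base 9):
  6 × 9^0 = 6 × 1 = 6
  2 × 9^1 = 2 × 9 = 18
  1 × 9^2 = 1 × 81 = 81
  4 × 9^3 = 4 × 729 = 2916
  1 × 9^4 = 1 × 6561 = 6561
Sum = 6 + 18 + 81 + 2916 + 6561
= 9582


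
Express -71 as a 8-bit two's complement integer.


Original: 01000111
Step 1 - Invert all bits: 10111000
Step 2 - Add 1: 10111000 + 1
= 10111001 (represents -71)


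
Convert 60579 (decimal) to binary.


Divide by 2 repeatedly:
60579 ÷ 2 = 30289 remainder 1
30289 ÷ 2 = 15144 remainder 1
15144 ÷ 2 = 7572 remainder 0
7572 ÷ 2 = 3786 remainder 0
3786 ÷ 2 = 1893 remainder 0
1893 ÷ 2 = 946 remainder 1
946 ÷ 2 = 473 remainder 0
473 ÷ 2 = 236 remainder 1
236 ÷ 2 = 118 remainder 0
118 ÷ 2 = 59 remainder 0
59 ÷ 2 = 29 remainder 1
29 ÷ 2 = 14 remainder 1
14 ÷ 2 = 7 remainder 0
7 ÷ 2 = 3 remainder 1
3 ÷ 2 = 1 remainder 1
1 ÷ 2 = 0 remainder 1
Reading remainders bottom-up:
= 1110110010100011


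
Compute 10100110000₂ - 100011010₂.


Align and subtract column by column (LSB to MSB, borrowing when needed):
  10100110000
- 00100011010
  -----------
  col 0: (0 - 0 borrow-in) - 0 → 0 - 0 = 0, borrow out 0
  col 1: (0 - 0 borrow-in) - 1 → borrow from next column: (0+2) - 1 = 1, borrow out 1
  col 2: (0 - 1 borrow-in) - 0 → borrow from next column: (-1+2) - 0 = 1, borrow out 1
  col 3: (0 - 1 borrow-in) - 1 → borrow from next column: (-1+2) - 1 = 0, borrow out 1
  col 4: (1 - 1 borrow-in) - 1 → borrow from next column: (0+2) - 1 = 1, borrow out 1
  col 5: (1 - 1 borrow-in) - 0 → 0 - 0 = 0, borrow out 0
  col 6: (0 - 0 borrow-in) - 0 → 0 - 0 = 0, borrow out 0
  col 7: (0 - 0 borrow-in) - 0 → 0 - 0 = 0, borrow out 0
  col 8: (1 - 0 borrow-in) - 1 → 1 - 1 = 0, borrow out 0
  col 9: (0 - 0 borrow-in) - 0 → 0 - 0 = 0, borrow out 0
  col 10: (1 - 0 borrow-in) - 0 → 1 - 0 = 1, borrow out 0
Reading bits MSB→LSB: 10000010110
Strip leading zeros: 10000010110
= 10000010110
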